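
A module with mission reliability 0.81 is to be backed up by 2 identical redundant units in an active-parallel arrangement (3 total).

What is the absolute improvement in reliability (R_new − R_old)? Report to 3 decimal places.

R_before = 0.81
R_after = 1 − (1 − 0.81)^3 = 0.993
ΔR = 0.993 − 0.81 = 0.183

0.183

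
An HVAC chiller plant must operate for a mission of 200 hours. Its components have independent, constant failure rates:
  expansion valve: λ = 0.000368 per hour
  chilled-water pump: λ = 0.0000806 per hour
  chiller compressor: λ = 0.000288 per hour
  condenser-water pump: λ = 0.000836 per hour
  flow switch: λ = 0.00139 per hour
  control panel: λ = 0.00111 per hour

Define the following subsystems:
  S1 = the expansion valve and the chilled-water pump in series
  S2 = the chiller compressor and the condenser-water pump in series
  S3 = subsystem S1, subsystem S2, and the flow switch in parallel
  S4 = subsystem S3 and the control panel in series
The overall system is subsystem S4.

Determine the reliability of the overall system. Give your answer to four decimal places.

R(expansion valve) = exp(−0.000368 × 200) = 0.929043
R(chilled-water pump) = exp(−0.0000806 × 200) = 0.984009
R(chiller compressor) = exp(−0.000288 × 200) = 0.944027
R(condenser-water pump) = exp(−0.000836 × 200) = 0.846030
R(flow switch) = exp(−0.00139 × 200) = 0.757297
R(control panel) = exp(−0.00111 × 200) = 0.800915
Series (expansion valve and chilled-water pump): 0.929043 × 0.984009 = 0.914187
Series (chiller compressor and condenser-water pump): 0.944027 × 0.846030 = 0.798675
Parallel ([0.914187], [0.798675], and flow switch): 1 − (1 − 0.914187)(1 − 0.798675)(1 − 0.757297) = 0.995807
Series ([0.995807] and control panel): 0.995807 × 0.800915 = 0.7976

0.7976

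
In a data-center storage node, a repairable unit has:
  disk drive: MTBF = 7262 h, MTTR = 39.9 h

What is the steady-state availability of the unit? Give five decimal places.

0.99454

A(disk drive) = MTBF/(MTBF+MTTR) = 7262/(7262+39.9) = 0.99454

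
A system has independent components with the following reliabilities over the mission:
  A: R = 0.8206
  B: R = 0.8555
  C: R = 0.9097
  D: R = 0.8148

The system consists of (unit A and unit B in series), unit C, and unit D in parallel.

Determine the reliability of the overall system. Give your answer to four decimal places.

Series (A and B): 0.820600 × 0.855500 = 0.702023
Parallel ([0.702023], C, and D): 1 − (1 − 0.702023)(1 − 0.909700)(1 − 0.814800) = 0.9950

0.9950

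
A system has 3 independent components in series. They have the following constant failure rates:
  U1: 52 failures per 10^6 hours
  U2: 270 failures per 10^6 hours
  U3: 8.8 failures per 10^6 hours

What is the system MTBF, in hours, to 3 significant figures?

Series of exponential components: λ_sys = Σ λ_i
λ_sys = 0.000052 + 0.00027 + 0.0000088 = 3.3080e-04 /h
MTBF = 1 / λ_sys = 3020 h

3020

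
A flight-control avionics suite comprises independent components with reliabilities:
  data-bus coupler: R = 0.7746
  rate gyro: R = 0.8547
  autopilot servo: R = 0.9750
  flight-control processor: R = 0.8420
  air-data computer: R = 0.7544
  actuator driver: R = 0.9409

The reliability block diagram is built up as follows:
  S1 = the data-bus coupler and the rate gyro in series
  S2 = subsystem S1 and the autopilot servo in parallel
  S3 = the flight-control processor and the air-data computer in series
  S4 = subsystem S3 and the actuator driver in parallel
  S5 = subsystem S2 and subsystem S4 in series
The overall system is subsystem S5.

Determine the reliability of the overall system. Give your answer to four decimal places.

Series (data-bus coupler and rate gyro): 0.774600 × 0.854700 = 0.662051
Parallel ([0.662051] and autopilot servo): 1 − (1 − 0.662051)(1 − 0.975000) = 0.991551
Series (flight-control processor and air-data computer): 0.842000 × 0.754400 = 0.635205
Parallel ([0.635205] and actuator driver): 1 − (1 − 0.635205)(1 − 0.940900) = 0.978441
Series ([0.991551] and [0.978441]): 0.991551 × 0.978441 = 0.9702

0.9702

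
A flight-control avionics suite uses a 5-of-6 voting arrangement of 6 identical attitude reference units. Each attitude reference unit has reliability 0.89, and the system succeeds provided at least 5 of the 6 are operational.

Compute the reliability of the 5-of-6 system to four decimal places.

0.8655

R = Σ_{i=5}^{6} C(6,i) p^i (1−p)^{6−i} with p = 0.89
C(6,5)·0.89^5·0.11^1 = 0.368548
C(6,6)·0.89^6·0.11^0 = 0.496981
Sum = 0.8655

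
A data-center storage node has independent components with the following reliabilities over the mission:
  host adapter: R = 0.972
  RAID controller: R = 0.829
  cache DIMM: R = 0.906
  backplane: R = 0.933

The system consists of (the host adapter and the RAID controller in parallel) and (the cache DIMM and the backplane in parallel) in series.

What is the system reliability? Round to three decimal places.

0.989

Parallel (host adapter and RAID controller): 1 − (1 − 0.97200)(1 − 0.82900) = 0.99521
Parallel (cache DIMM and backplane): 1 − (1 − 0.90600)(1 − 0.93300) = 0.99370
Series ([0.99521] and [0.99370]): 0.99521 × 0.99370 = 0.989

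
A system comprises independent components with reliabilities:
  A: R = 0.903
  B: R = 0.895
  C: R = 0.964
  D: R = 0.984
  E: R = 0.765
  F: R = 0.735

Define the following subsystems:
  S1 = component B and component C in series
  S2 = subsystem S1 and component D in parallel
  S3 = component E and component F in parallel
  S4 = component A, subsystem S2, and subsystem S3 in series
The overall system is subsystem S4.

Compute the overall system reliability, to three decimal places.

Series (B and C): 0.89500 × 0.96400 = 0.86278
Parallel ([0.86278] and D): 1 − (1 − 0.86278)(1 − 0.98400) = 0.99780
Parallel (E and F): 1 − (1 − 0.76500)(1 − 0.73500) = 0.93773
Series (A, [0.99780], and [0.93773]): 0.90300 × 0.99780 × 0.93773 = 0.845

0.845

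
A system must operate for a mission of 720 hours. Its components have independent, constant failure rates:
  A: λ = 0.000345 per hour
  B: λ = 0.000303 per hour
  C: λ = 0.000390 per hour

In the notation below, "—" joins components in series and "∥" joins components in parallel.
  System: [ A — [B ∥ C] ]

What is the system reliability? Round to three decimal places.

R(A) = exp(−0.000345 × 720) = 0.78005
R(B) = exp(−0.000303 × 720) = 0.80400
R(C) = exp(−0.000390 × 720) = 0.75518
Parallel (B and C): 1 − (1 − 0.80400)(1 − 0.75518) = 0.95202
Series (A and [0.95202]): 0.78005 × 0.95202 = 0.743

0.743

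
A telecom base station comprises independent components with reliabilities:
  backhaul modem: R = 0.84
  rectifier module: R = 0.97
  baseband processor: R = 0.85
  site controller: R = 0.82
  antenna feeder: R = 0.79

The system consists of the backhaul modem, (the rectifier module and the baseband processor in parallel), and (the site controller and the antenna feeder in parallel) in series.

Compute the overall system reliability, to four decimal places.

Parallel (rectifier module and baseband processor): 1 − (1 − 0.970000)(1 − 0.850000) = 0.995500
Parallel (site controller and antenna feeder): 1 − (1 − 0.820000)(1 − 0.790000) = 0.962200
Series (backhaul modem, [0.995500], and [0.962200]): 0.840000 × 0.995500 × 0.962200 = 0.8046

0.8046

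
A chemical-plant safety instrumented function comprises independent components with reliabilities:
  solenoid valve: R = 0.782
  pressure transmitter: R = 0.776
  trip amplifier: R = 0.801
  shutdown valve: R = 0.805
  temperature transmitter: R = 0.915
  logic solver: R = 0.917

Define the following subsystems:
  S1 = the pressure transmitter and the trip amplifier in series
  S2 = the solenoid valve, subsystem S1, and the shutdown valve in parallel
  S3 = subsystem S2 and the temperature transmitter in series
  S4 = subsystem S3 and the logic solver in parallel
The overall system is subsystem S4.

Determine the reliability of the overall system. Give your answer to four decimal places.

0.9917

Series (pressure transmitter and trip amplifier): 0.776000 × 0.801000 = 0.621576
Parallel (solenoid valve, [0.621576], and shutdown valve): 1 − (1 − 0.782000)(1 − 0.621576)(1 − 0.805000) = 0.983913
Series ([0.983913] and temperature transmitter): 0.983913 × 0.915000 = 0.900280
Parallel ([0.900280] and logic solver): 1 − (1 − 0.900280)(1 − 0.917000) = 0.9917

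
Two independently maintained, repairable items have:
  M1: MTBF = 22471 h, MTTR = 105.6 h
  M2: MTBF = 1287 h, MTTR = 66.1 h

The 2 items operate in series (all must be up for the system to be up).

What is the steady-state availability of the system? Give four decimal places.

0.9467

A(M1) = MTBF/(MTBF+MTTR) = 22471/(22471+105.6) = 0.995323
A(M2) = MTBF/(MTBF+MTTR) = 1287/(1287+66.1) = 0.951149
Series availability: 0.995323 × 0.951149 = 0.9467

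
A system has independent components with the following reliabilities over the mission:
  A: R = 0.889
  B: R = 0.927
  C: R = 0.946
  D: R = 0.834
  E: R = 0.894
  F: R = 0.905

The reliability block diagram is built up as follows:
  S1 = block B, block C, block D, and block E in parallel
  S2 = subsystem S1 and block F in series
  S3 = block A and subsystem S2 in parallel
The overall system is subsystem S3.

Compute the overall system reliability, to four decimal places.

0.9894

Parallel (B, C, D, and E): 1 − (1 − 0.927000)(1 − 0.946000)(1 − 0.834000)(1 − 0.894000) = 0.999931
Series ([0.999931] and F): 0.999931 × 0.905000 = 0.904938
Parallel (A and [0.904938]): 1 − (1 − 0.889000)(1 − 0.904938) = 0.9894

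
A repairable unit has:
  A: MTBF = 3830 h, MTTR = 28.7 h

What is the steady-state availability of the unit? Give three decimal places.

0.993

A(A) = MTBF/(MTBF+MTTR) = 3830/(3830+28.7) = 0.993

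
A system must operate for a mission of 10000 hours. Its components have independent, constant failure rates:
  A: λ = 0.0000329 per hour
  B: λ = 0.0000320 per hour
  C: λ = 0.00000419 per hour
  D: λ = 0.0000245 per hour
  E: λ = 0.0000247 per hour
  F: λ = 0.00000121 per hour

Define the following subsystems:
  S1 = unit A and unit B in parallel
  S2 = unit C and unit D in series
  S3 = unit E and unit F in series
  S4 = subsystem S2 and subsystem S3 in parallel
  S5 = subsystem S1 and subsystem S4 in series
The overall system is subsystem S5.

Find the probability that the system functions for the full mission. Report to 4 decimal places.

R(A) = exp(−0.0000329 × 10000) = 0.719643
R(B) = exp(−0.0000320 × 10000) = 0.726149
R(C) = exp(−0.00000419 × 10000) = 0.958966
R(D) = exp(−0.0000245 × 10000) = 0.782705
R(E) = exp(−0.0000247 × 10000) = 0.781141
R(F) = exp(−0.00000121 × 10000) = 0.987973
Parallel (A and B): 1 − (1 − 0.719643)(1 − 0.726149) = 0.923224
Series (C and D): 0.958966 × 0.782705 = 0.750587
Series (E and F): 0.781141 × 0.987973 = 0.771746
Parallel ([0.750587] and [0.771746]): 1 − (1 − 0.750587)(1 − 0.771746) = 0.943070
Series ([0.923224] and [0.943070]): 0.923224 × 0.943070 = 0.8707

0.8707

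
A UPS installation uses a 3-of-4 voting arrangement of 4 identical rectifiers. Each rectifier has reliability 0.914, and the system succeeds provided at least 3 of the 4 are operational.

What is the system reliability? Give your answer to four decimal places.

0.9605

R = Σ_{i=3}^{4} C(4,i) p^i (1−p)^{4−i} with p = 0.914
C(4,3)·0.914^3·0.086^1 = 0.262662
C(4,4)·0.914^4·0.086^0 = 0.697886
Sum = 0.9605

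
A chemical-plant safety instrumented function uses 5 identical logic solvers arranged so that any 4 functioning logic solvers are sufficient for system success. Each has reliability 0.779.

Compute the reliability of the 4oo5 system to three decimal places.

R = Σ_{i=4}^{5} C(5,i) p^i (1−p)^{5−i} with p = 0.779
C(5,4)·0.779^4·0.221^1 = 0.40692
C(5,5)·0.779^5·0.221^0 = 0.28687
Sum = 0.694

0.694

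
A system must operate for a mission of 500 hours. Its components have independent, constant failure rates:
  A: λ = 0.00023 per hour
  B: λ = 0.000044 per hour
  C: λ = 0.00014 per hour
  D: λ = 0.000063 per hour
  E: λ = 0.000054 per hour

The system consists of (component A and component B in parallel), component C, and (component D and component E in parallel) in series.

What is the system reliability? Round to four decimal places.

0.9294

R(A) = exp(−0.00023 × 500) = 0.891366
R(B) = exp(−0.000044 × 500) = 0.978240
R(C) = exp(−0.00014 × 500) = 0.932394
R(D) = exp(−0.000063 × 500) = 0.968991
R(E) = exp(−0.000054 × 500) = 0.973361
Parallel (A and B): 1 − (1 − 0.891366)(1 − 0.978240) = 0.997636
Parallel (D and E): 1 − (1 − 0.968991)(1 − 0.973361) = 0.999174
Series ([0.997636], C, and [0.999174]): 0.997636 × 0.932394 × 0.999174 = 0.9294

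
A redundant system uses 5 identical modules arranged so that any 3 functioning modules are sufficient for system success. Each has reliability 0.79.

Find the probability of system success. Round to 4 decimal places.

0.9341

R = Σ_{i=3}^{5} C(5,i) p^i (1−p)^{5−i} with p = 0.79
C(5,3)·0.79^3·0.21^2 = 0.217430
C(5,4)·0.79^4·0.21^1 = 0.408976
C(5,5)·0.79^5·0.21^0 = 0.307706
Sum = 0.9341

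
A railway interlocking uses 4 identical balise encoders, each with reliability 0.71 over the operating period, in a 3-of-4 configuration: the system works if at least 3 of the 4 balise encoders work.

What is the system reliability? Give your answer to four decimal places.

0.6693

R = Σ_{i=3}^{4} C(4,i) p^i (1−p)^{4−i} with p = 0.71
C(4,3)·0.71^3·0.29^1 = 0.415177
C(4,4)·0.71^4·0.29^0 = 0.254117
Sum = 0.6693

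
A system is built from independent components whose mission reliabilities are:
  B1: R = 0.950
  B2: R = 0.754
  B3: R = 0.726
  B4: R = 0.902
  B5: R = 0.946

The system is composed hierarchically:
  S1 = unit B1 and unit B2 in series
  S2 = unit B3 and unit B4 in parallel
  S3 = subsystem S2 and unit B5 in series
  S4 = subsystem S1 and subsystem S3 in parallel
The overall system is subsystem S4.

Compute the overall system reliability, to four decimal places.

0.9775

Series (B1 and B2): 0.950000 × 0.754000 = 0.716300
Parallel (B3 and B4): 1 − (1 − 0.726000)(1 − 0.902000) = 0.973148
Series ([0.973148] and B5): 0.973148 × 0.946000 = 0.920598
Parallel ([0.716300] and [0.920598]): 1 − (1 − 0.716300)(1 − 0.920598) = 0.9775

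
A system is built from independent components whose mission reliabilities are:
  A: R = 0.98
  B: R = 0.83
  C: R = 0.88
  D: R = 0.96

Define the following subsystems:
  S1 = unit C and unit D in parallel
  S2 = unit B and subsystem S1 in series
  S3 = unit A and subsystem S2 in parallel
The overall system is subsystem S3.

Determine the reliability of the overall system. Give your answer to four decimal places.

Parallel (C and D): 1 − (1 − 0.880000)(1 − 0.960000) = 0.995200
Series (B and [0.995200]): 0.830000 × 0.995200 = 0.826016
Parallel (A and [0.826016]): 1 − (1 − 0.980000)(1 − 0.826016) = 0.9965

0.9965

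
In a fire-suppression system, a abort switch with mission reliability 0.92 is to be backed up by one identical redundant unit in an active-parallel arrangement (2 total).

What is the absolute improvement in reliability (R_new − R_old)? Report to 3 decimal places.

0.074

R_before = 0.92
R_after = 1 − (1 − 0.92)^2 = 0.994
ΔR = 0.994 − 0.92 = 0.074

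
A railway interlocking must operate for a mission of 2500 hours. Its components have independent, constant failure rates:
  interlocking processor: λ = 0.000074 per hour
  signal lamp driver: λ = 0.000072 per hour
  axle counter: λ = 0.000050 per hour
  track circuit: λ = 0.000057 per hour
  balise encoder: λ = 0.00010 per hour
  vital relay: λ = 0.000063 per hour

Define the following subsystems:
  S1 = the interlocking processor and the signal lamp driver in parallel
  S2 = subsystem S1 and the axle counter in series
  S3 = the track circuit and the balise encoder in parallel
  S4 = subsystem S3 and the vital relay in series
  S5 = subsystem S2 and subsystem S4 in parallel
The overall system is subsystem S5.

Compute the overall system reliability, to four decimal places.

0.9757

R(interlocking processor) = exp(−0.000074 × 2500) = 0.831104
R(signal lamp driver) = exp(−0.000072 × 2500) = 0.835270
R(axle counter) = exp(−0.000050 × 2500) = 0.882497
R(track circuit) = exp(−0.000057 × 2500) = 0.867188
R(balise encoder) = exp(−0.00010 × 2500) = 0.778801
R(vital relay) = exp(−0.000063 × 2500) = 0.854277
Parallel (interlocking processor and signal lamp driver): 1 − (1 − 0.831104)(1 − 0.835270) = 0.972178
Series ([0.972178] and axle counter): 0.972178 × 0.882497 = 0.857944
Parallel (track circuit and balise encoder): 1 − (1 − 0.867188)(1 − 0.778801) = 0.970622
Series ([0.970622] and vital relay): 0.970622 × 0.854277 = 0.829180
Parallel ([0.857944] and [0.829180]): 1 − (1 − 0.857944)(1 − 0.829180) = 0.9757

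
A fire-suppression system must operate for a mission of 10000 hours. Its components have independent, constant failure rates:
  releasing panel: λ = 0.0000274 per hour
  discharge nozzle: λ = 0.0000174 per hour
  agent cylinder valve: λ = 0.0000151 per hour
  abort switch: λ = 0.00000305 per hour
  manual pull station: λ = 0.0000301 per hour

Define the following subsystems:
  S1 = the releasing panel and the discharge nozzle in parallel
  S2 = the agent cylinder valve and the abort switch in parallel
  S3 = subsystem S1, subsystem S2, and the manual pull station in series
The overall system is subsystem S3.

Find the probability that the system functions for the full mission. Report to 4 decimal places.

R(releasing panel) = exp(−0.0000274 × 10000) = 0.760332
R(discharge nozzle) = exp(−0.0000174 × 10000) = 0.840297
R(agent cylinder valve) = exp(−0.0000151 × 10000) = 0.859848
R(abort switch) = exp(−0.00000305 × 10000) = 0.969960
R(manual pull station) = exp(−0.0000301 × 10000) = 0.740078
Parallel (releasing panel and discharge nozzle): 1 − (1 − 0.760332)(1 − 0.840297) = 0.961724
Parallel (agent cylinder valve and abort switch): 1 − (1 − 0.859848)(1 − 0.969960) = 0.995790
Series ([0.961724], [0.995790], and manual pull station): 0.961724 × 0.995790 × 0.740078 = 0.7088

0.7088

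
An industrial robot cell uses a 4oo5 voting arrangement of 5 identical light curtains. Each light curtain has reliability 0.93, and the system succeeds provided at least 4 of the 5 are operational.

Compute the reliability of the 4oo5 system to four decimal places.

0.9575

R = Σ_{i=4}^{5} C(5,i) p^i (1−p)^{5−i} with p = 0.93
C(5,4)·0.93^4·0.07^1 = 0.261818
C(5,5)·0.93^5·0.07^0 = 0.695688
Sum = 0.9575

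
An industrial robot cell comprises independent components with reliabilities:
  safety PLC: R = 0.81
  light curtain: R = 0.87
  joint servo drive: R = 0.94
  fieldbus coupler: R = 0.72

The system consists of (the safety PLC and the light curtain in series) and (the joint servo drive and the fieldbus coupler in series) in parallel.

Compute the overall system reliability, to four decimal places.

Series (safety PLC and light curtain): 0.810000 × 0.870000 = 0.704700
Series (joint servo drive and fieldbus coupler): 0.940000 × 0.720000 = 0.676800
Parallel ([0.704700] and [0.676800]): 1 − (1 − 0.704700)(1 − 0.676800) = 0.9046

0.9046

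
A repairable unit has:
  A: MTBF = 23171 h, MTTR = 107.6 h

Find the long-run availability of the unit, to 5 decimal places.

0.99538

A(A) = MTBF/(MTBF+MTTR) = 23171/(23171+107.6) = 0.99538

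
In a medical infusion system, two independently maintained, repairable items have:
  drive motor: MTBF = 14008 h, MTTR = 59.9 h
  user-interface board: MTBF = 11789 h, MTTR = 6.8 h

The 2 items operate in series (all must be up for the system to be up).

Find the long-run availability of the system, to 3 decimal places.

A(drive motor) = MTBF/(MTBF+MTTR) = 14008/(14008+59.9) = 0.995742
A(user-interface board) = MTBF/(MTBF+MTTR) = 11789/(11789+6.8) = 0.999424
Series availability: 0.995742 × 0.999424 = 0.995

0.995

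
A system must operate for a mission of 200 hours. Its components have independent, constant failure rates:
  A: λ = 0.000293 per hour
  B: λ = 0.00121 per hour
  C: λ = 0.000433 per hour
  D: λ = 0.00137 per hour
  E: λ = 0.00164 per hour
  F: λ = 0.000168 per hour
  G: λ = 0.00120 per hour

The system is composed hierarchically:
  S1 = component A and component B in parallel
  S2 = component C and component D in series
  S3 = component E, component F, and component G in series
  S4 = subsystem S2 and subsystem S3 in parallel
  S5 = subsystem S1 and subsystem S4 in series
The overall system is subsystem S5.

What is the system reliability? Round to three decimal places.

0.853

R(A) = exp(−0.000293 × 200) = 0.94308
R(B) = exp(−0.00121 × 200) = 0.78506
R(C) = exp(−0.000433 × 200) = 0.91704
R(D) = exp(−0.00137 × 200) = 0.76033
R(E) = exp(−0.00164 × 200) = 0.72036
R(F) = exp(−0.000168 × 200) = 0.96696
R(G) = exp(−0.00120 × 200) = 0.78663
Parallel (A and B): 1 − (1 − 0.94308)(1 − 0.78506) = 0.98777
Series (C and D): 0.91704 × 0.76033 = 0.69725
Series (E, F, and G): 0.72036 × 0.96696 × 0.78663 = 0.54793
Parallel ([0.69725] and [0.54793]): 1 − (1 − 0.69725)(1 − 0.54793) = 0.86314
Series ([0.98777] and [0.86314]): 0.98777 × 0.86314 = 0.853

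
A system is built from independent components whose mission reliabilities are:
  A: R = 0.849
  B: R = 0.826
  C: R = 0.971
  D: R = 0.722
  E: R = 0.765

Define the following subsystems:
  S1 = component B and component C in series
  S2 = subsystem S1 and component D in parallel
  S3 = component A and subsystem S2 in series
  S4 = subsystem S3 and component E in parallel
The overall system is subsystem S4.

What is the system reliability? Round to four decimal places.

Series (B and C): 0.826000 × 0.971000 = 0.802046
Parallel ([0.802046] and D): 1 − (1 − 0.802046)(1 − 0.722000) = 0.944969
Series (A and [0.944969]): 0.849000 × 0.944969 = 0.802279
Parallel ([0.802279] and E): 1 − (1 − 0.802279)(1 − 0.765000) = 0.9535

0.9535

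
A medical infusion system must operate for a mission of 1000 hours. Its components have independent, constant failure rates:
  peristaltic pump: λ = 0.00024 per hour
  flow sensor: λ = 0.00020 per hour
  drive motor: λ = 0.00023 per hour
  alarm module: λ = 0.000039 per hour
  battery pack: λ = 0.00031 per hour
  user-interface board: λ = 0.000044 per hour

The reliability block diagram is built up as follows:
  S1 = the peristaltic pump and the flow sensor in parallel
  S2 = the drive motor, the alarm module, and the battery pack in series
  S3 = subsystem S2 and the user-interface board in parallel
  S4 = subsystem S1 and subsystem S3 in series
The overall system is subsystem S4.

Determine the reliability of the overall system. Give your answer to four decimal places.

0.9431

R(peristaltic pump) = exp(−0.00024 × 1000) = 0.786628
R(flow sensor) = exp(−0.00020 × 1000) = 0.818731
R(drive motor) = exp(−0.00023 × 1000) = 0.794534
R(alarm module) = exp(−0.000039 × 1000) = 0.961751
R(battery pack) = exp(−0.00031 × 1000) = 0.733447
R(user-interface board) = exp(−0.000044 × 1000) = 0.956954
Parallel (peristaltic pump and flow sensor): 1 − (1 − 0.786628)(1 − 0.818731) = 0.961322
Series (drive motor, alarm module, and battery pack): 0.794534 × 0.961751 × 0.733447 = 0.560459
Parallel ([0.560459] and user-interface board): 1 − (1 − 0.560459)(1 − 0.956954) = 0.981080
Series ([0.961322] and [0.981080]): 0.961322 × 0.981080 = 0.9431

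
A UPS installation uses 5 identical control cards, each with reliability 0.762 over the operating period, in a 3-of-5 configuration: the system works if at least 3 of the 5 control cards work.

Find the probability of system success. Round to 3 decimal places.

0.909

R = Σ_{i=3}^{5} C(5,i) p^i (1−p)^{5−i} with p = 0.762
C(5,3)·0.762^3·0.238^2 = 0.25062
C(5,4)·0.762^4·0.238^1 = 0.40121
C(5,5)·0.762^5·0.238^0 = 0.25691
Sum = 0.909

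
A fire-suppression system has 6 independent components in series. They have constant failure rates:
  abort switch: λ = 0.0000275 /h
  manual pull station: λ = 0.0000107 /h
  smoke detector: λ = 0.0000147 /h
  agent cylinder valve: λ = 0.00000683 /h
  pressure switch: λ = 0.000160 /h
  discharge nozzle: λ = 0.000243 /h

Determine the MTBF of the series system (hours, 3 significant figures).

Series of exponential components: λ_sys = Σ λ_i
λ_sys = 0.0000275 + 0.0000107 + 0.0000147 + 0.00000683 + 0.000160 + 0.000243 = 4.6273e-04 /h
MTBF = 1 / λ_sys = 2160 h

2160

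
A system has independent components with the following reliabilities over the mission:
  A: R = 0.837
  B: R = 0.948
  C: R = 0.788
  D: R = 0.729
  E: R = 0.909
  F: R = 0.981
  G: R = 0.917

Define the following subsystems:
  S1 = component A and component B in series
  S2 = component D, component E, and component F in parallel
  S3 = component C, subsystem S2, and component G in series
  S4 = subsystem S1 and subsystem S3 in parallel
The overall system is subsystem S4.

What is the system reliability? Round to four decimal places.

Series (A and B): 0.837000 × 0.948000 = 0.793476
Parallel (D, E, and F): 1 − (1 − 0.729000)(1 − 0.909000)(1 − 0.981000) = 0.999531
Series (C, [0.999531], and G): 0.788000 × 0.999531 × 0.917000 = 0.722257
Parallel ([0.793476] and [0.722257]): 1 − (1 − 0.793476)(1 − 0.722257) = 0.9426

0.9426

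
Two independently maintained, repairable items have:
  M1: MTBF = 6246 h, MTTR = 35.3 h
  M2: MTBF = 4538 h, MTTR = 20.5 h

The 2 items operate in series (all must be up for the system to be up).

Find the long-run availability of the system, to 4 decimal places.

A(M1) = MTBF/(MTBF+MTTR) = 6246/(6246+35.3) = 0.994380
A(M2) = MTBF/(MTBF+MTTR) = 4538/(4538+20.5) = 0.995503
Series availability: 0.994380 × 0.995503 = 0.9899

0.9899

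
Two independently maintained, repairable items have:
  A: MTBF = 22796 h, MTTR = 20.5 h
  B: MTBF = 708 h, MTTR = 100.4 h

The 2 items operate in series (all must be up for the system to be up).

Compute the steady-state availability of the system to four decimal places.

A(A) = MTBF/(MTBF+MTTR) = 22796/(22796+20.5) = 0.999102
A(B) = MTBF/(MTBF+MTTR) = 708/(708+100.4) = 0.875804
Series availability: 0.999102 × 0.875804 = 0.8750

0.8750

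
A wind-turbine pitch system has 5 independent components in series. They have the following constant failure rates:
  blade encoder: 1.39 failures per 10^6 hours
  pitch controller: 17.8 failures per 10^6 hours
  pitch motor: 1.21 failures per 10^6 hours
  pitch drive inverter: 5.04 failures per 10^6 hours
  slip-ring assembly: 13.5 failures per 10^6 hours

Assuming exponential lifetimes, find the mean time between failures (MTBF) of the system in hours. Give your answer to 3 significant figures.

25700

Series of exponential components: λ_sys = Σ λ_i
λ_sys = 0.00000139 + 0.0000178 + 0.00000121 + 0.00000504 + 0.0000135 = 3.8940e-05 /h
MTBF = 1 / λ_sys = 25700 h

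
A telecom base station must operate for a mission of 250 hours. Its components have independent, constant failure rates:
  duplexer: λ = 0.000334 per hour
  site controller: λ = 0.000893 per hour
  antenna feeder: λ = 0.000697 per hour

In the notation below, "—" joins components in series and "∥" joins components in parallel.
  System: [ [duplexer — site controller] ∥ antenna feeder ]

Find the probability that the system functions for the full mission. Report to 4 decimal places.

0.9578

R(duplexer) = exp(−0.000334 × 250) = 0.919891
R(site controller) = exp(−0.000893 × 250) = 0.799915
R(antenna feeder) = exp(−0.000697 × 250) = 0.840087
Series (duplexer and site controller): 0.919891 × 0.799915 = 0.735835
Parallel ([0.735835] and antenna feeder): 1 − (1 − 0.735835)(1 − 0.840087) = 0.9578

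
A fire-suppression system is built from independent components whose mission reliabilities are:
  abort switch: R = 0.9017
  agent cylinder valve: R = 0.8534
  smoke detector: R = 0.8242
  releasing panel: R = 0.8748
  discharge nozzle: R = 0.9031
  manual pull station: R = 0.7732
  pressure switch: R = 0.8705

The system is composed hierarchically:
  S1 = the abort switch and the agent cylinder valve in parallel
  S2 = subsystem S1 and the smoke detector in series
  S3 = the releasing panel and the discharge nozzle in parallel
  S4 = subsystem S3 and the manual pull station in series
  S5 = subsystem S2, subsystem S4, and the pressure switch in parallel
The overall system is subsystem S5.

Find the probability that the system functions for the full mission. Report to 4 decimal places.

0.9943

Parallel (abort switch and agent cylinder valve): 1 − (1 − 0.901700)(1 − 0.853400) = 0.985589
Series ([0.985589] and smoke detector): 0.985589 × 0.824200 = 0.812322
Parallel (releasing panel and discharge nozzle): 1 − (1 − 0.874800)(1 − 0.903100) = 0.987868
Series ([0.987868] and manual pull station): 0.987868 × 0.773200 = 0.763820
Parallel ([0.812322], [0.763820], and pressure switch): 1 − (1 − 0.812322)(1 − 0.763820)(1 − 0.870500) = 0.9943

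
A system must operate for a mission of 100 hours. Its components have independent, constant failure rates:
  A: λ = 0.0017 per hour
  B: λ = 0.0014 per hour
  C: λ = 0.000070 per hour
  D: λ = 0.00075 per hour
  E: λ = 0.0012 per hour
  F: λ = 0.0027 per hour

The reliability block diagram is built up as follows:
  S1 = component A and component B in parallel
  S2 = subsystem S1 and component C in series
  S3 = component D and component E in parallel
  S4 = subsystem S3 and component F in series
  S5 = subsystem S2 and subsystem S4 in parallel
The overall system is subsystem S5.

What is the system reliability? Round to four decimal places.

R(A) = exp(−0.0017 × 100) = 0.843665
R(B) = exp(−0.0014 × 100) = 0.869358
R(C) = exp(−0.000070 × 100) = 0.993024
R(D) = exp(−0.00075 × 100) = 0.927743
R(E) = exp(−0.0012 × 100) = 0.886920
R(F) = exp(−0.0027 × 100) = 0.763379
Parallel (A and B): 1 − (1 − 0.843665)(1 − 0.869358) = 0.979576
Series ([0.979576] and C): 0.979576 × 0.993024 = 0.972742
Parallel (D and E): 1 − (1 − 0.927743)(1 − 0.886920) = 0.991829
Series ([0.991829] and F): 0.991829 × 0.763379 = 0.757141
Parallel ([0.972742] and [0.757141]): 1 − (1 − 0.972742)(1 − 0.757141) = 0.9934

0.9934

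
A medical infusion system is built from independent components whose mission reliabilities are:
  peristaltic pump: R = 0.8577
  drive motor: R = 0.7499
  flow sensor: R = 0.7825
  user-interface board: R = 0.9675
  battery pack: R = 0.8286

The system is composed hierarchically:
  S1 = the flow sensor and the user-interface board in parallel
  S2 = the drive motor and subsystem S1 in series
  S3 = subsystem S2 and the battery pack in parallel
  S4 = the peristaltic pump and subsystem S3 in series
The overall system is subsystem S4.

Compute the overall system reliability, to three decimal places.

Parallel (flow sensor and user-interface board): 1 − (1 − 0.78250)(1 − 0.96750) = 0.99293
Series (drive motor and [0.99293]): 0.74990 × 0.99293 = 0.74460
Parallel ([0.74460] and battery pack): 1 − (1 − 0.74460)(1 − 0.82860) = 0.95622
Series (peristaltic pump and [0.95622]): 0.85770 × 0.95622 = 0.820

0.820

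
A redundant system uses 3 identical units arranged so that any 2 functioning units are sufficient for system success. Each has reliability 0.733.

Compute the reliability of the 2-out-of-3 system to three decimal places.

R = Σ_{i=2}^{3} C(3,i) p^i (1−p)^{3−i} with p = 0.733
C(3,2)·0.733^2·0.267^1 = 0.43037
C(3,3)·0.733^3·0.267^0 = 0.39383
Sum = 0.824

0.824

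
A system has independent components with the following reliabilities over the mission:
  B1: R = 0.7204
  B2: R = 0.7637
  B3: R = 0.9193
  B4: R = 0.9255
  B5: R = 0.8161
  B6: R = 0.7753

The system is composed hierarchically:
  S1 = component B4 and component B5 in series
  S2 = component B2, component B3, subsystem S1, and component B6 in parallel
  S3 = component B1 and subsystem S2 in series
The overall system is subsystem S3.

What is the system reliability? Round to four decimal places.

0.7196

Series (B4 and B5): 0.925500 × 0.816100 = 0.755301
Parallel (B2, B3, [0.755301], and B6): 1 − (1 − 0.763700)(1 − 0.919300)(1 − 0.755301)(1 − 0.775300) = 0.998951
Series (B1 and [0.998951]): 0.720400 × 0.998951 = 0.7196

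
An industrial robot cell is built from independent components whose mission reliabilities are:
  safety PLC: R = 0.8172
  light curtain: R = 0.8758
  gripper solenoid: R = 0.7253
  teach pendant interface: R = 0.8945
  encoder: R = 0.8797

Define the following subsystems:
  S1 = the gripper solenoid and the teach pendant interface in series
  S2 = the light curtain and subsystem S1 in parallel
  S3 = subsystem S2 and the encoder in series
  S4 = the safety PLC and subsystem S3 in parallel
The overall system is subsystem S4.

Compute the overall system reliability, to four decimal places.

Series (gripper solenoid and teach pendant interface): 0.725300 × 0.894500 = 0.648781
Parallel (light curtain and [0.648781]): 1 − (1 − 0.875800)(1 − 0.648781) = 0.956379
Series ([0.956379] and encoder): 0.956379 × 0.879700 = 0.841327
Parallel (safety PLC and [0.841327]): 1 − (1 − 0.817200)(1 − 0.841327) = 0.9710

0.9710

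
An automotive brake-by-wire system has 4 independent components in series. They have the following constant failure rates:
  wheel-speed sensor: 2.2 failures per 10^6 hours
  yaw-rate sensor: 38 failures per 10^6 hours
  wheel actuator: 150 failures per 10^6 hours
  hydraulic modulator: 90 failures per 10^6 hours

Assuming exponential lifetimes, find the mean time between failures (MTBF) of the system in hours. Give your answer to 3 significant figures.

Series of exponential components: λ_sys = Σ λ_i
λ_sys = 0.0000022 + 0.000038 + 0.00015 + 0.000090 = 2.8020e-04 /h
MTBF = 1 / λ_sys = 3570 h

3570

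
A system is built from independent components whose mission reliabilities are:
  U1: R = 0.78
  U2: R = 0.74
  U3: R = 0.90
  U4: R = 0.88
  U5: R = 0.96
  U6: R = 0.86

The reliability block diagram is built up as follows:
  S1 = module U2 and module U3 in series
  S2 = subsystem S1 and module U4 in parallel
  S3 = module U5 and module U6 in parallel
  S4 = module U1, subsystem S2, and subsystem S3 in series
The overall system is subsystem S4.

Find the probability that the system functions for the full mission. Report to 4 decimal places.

0.7445

Series (U2 and U3): 0.740000 × 0.900000 = 0.666000
Parallel ([0.666000] and U4): 1 − (1 − 0.666000)(1 − 0.880000) = 0.959920
Parallel (U5 and U6): 1 − (1 − 0.960000)(1 − 0.860000) = 0.994400
Series (U1, [0.959920], and [0.994400]): 0.780000 × 0.959920 × 0.994400 = 0.7445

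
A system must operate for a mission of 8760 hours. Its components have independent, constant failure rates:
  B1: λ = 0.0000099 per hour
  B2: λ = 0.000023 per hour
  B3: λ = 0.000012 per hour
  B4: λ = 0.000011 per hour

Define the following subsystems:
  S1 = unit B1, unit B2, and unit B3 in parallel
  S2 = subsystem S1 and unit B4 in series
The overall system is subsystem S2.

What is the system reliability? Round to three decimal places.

R(B1) = exp(−0.0000099 × 8760) = 0.91693
R(B2) = exp(−0.000023 × 8760) = 0.81752
R(B3) = exp(−0.000012 × 8760) = 0.90022
R(B4) = exp(−0.000011 × 8760) = 0.90814
Parallel (B1, B2, and B3): 1 − (1 − 0.91693)(1 − 0.81752)(1 − 0.90022) = 0.99849
Series ([0.99849] and B4): 0.99849 × 0.90814 = 0.907

0.907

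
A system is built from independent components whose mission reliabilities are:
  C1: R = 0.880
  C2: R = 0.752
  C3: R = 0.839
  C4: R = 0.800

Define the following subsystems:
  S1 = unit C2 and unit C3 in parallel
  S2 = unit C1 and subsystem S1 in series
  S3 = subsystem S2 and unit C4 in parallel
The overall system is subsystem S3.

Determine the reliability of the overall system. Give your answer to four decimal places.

Parallel (C2 and C3): 1 − (1 − 0.752000)(1 − 0.839000) = 0.960072
Series (C1 and [0.960072]): 0.880000 × 0.960072 = 0.844863
Parallel ([0.844863] and C4): 1 − (1 − 0.844863)(1 − 0.800000) = 0.9690

0.9690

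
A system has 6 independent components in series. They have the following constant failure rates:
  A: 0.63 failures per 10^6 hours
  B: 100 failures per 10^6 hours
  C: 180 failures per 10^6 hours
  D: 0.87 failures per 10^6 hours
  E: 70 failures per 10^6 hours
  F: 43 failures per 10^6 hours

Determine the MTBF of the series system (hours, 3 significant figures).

2530

Series of exponential components: λ_sys = Σ λ_i
λ_sys = 0.00000063 + 0.00010 + 0.00018 + 0.00000087 + 0.000070 + 0.000043 = 3.9450e-04 /h
MTBF = 1 / λ_sys = 2530 h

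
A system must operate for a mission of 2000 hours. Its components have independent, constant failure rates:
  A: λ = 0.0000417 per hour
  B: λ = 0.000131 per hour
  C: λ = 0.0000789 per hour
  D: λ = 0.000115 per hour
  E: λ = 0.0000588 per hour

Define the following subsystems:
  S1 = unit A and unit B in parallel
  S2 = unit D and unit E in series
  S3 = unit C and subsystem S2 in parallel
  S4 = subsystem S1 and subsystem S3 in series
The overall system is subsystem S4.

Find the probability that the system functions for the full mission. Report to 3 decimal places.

R(A) = exp(−0.0000417 × 2000) = 0.91998
R(B) = exp(−0.000131 × 2000) = 0.76951
R(C) = exp(−0.0000789 × 2000) = 0.85402
R(D) = exp(−0.000115 × 2000) = 0.79453
R(E) = exp(−0.0000588 × 2000) = 0.88905
Parallel (A and B): 1 − (1 − 0.91998)(1 − 0.76951) = 0.98156
Series (D and E): 0.79453 × 0.88905 = 0.70638
Parallel (C and [0.70638]): 1 − (1 − 0.85402)(1 − 0.70638) = 0.95714
Series ([0.98156] and [0.95714]): 0.98156 × 0.95714 = 0.939

0.939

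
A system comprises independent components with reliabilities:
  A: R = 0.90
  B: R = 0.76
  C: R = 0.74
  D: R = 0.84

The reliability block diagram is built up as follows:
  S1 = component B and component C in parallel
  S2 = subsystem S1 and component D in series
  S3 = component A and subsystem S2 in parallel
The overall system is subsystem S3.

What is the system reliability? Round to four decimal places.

0.9788

Parallel (B and C): 1 − (1 − 0.760000)(1 − 0.740000) = 0.937600
Series ([0.937600] and D): 0.937600 × 0.840000 = 0.787584
Parallel (A and [0.787584]): 1 − (1 − 0.900000)(1 − 0.787584) = 0.9788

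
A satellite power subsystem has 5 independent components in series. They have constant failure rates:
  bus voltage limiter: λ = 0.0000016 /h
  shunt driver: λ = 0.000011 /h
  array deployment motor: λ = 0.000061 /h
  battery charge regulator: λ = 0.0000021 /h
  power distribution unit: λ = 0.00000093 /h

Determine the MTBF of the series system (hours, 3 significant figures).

13000

Series of exponential components: λ_sys = Σ λ_i
λ_sys = 0.0000016 + 0.000011 + 0.000061 + 0.0000021 + 0.00000093 = 7.6630e-05 /h
MTBF = 1 / λ_sys = 13000 h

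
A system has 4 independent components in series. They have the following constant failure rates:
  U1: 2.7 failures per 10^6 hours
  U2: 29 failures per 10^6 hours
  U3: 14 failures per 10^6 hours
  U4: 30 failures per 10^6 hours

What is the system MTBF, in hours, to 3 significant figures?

Series of exponential components: λ_sys = Σ λ_i
λ_sys = 0.0000027 + 0.000029 + 0.000014 + 0.000030 = 7.5700e-05 /h
MTBF = 1 / λ_sys = 13200 h

13200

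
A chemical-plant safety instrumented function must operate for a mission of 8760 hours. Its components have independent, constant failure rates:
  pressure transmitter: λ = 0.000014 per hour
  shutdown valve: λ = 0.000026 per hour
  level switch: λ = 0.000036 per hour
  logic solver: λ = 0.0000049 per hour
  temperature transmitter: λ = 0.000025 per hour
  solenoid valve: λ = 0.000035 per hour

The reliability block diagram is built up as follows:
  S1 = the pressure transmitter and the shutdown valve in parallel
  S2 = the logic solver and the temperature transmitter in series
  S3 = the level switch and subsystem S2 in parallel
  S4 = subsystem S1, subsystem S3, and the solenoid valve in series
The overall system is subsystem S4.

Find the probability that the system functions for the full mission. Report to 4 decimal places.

0.6739

R(pressure transmitter) = exp(−0.000014 × 8760) = 0.884582
R(shutdown valve) = exp(−0.000026 × 8760) = 0.796315
R(level switch) = exp(−0.000036 × 8760) = 0.729526
R(logic solver) = exp(−0.0000049 × 8760) = 0.957984
R(temperature transmitter) = exp(−0.000025 × 8760) = 0.803322
R(solenoid valve) = exp(−0.000035 × 8760) = 0.735945
Parallel (pressure transmitter and shutdown valve): 1 − (1 − 0.884582)(1 − 0.796315) = 0.976491
Series (logic solver and temperature transmitter): 0.957984 × 0.803322 = 0.769570
Parallel (level switch and [0.769570]): 1 − (1 − 0.729526)(1 − 0.769570) = 0.937675
Series ([0.976491], [0.937675], and solenoid valve): 0.976491 × 0.937675 × 0.735945 = 0.6739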